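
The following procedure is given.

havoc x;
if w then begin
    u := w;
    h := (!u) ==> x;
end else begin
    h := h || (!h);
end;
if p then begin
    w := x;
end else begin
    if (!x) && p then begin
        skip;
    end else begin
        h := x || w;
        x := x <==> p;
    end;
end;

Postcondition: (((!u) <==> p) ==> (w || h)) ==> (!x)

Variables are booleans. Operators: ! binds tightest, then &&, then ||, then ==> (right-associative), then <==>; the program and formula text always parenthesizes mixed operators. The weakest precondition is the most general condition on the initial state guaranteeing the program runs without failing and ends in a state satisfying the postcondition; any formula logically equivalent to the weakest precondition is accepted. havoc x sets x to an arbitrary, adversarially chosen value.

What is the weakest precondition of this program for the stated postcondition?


Working backward. After the program, (((!u) <==> p) ==> (w || h)) ==> (!x) must hold.
Then branch requires (((!u) <==> p) ==> (x || h)) ==> (!x); else branch requires (((!x) && p) ==> ((((!u) <==> p) ==> (w || h)) ==> (!x))) && ((!((!x) && p)) ==> ((((!u) <==> p) ==> (w || x)) ==> (!(x <==> p)))).
Before the if: (p ==> ((((!u) <==> p) ==> (x || h)) ==> (!x))) && ((!p) ==> ((((!x) && p) ==> ((((!u) <==> p) ==> (w || h)) ==> (!x))) && ((!((!x) && p)) ==> ((((!u) <==> p) ==> (w || x)) ==> (!(x <==> p))))))
Then branch requires (p ==> ((((!w) <==> p) ==> (x || ((!w) ==> x))) ==> (!x))) && ((!p) ==> ((((!x) && p) ==> ((((!w) <==> p) ==> (w || ((!w) ==> x))) ==> (!x))) && ((!((!x) && p)) ==> ((((!w) <==> p) ==> (w || x)) ==> (!(x <==> p)))))); else branch requires (p ==> (!x)) && ((!p) ==> ((((!x) && p) ==> (!x)) && ((!((!x) && p)) ==> ((((!u) <==> p) ==> (w || x)) ==> (!(x <==> p)))))).
Before the if: (w ==> ((p ==> ((((!w) <==> p) ==> (x || ((!w) ==> x))) ==> (!x))) && ((!p) ==> ((((!x) && p) ==> ((((!w) <==> p) ==> (w || ((!w) ==> x))) ==> (!x))) && ((!((!x) && p)) ==> ((((!w) <==> p) ==> (w || x)) ==> (!(x <==> p)))))))) && ((!w) ==> ((p ==> (!x)) && ((!p) ==> ((((!x) && p) ==> (!x)) && ((!((!x) && p)) ==> ((((!u) <==> p) ==> (w || x)) ==> (!(x <==> p))))))))
Before havoc x: (w ==> (!p)) && ((!w) ==> (!p)) && (w ==> ((!p) ==> ((!p) ==> ((((!w) <==> p) ==> w) ==> p)))) && ((!w) ==> ((!p) ==> ((!p) ==> ((((!u) <==> p) ==> w) ==> p))))
Answer: WP = (w ==> (!p)) && ((!w) ==> (!p)) && (w ==> ((!p) ==> ((!p) ==> ((((!w) <==> p) ==> w) ==> p)))) && ((!w) ==> ((!p) ==> ((!p) ==> ((((!u) <==> p) ==> w) ==> p))))


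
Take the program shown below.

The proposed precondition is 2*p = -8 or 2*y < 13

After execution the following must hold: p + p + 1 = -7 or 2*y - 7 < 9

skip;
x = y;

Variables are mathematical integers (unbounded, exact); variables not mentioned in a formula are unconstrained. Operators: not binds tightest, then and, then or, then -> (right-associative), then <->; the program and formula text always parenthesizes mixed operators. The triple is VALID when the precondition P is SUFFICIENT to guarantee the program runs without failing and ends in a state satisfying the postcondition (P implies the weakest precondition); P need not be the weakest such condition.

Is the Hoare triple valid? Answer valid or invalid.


Working backward. After the program, the postcondition p + p + 1 = -7 or 2*y - 7 < 9 must hold; in canonical form it is 2*p = -8 or 2*y < 16.
Before x := y: 2*p = -8 or 2*y < 16
Before skip: 2*p = -8 or 2*y < 16
The weakest precondition is 2*p = -8 or 2*y < 16.
Check whether 2*p = -8 or 2*y < 13 implies it.
Every state satisfying the precondition satisfies the weakest precondition: the implication holds.
Answer: valid


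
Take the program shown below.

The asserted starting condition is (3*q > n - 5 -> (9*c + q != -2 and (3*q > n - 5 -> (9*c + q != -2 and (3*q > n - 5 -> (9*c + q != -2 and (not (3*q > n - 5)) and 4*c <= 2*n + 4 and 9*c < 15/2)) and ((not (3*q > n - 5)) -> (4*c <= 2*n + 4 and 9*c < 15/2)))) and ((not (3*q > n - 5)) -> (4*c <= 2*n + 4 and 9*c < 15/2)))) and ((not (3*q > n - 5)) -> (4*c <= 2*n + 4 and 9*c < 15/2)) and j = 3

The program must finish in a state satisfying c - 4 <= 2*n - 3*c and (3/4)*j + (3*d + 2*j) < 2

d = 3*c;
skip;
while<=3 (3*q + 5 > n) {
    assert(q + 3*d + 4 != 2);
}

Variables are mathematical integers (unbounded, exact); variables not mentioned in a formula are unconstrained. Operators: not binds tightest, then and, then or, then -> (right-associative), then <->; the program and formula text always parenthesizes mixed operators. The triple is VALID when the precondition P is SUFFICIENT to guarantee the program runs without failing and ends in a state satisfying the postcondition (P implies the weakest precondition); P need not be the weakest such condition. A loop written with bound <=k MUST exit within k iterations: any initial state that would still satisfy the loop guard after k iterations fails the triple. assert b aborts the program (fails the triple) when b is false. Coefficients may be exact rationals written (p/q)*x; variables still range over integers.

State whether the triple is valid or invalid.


Working backward. After the program, the postcondition c - 4 <= 2*n - 3*c and (3/4)*j + (3*d + 2*j) < 2 must hold; in canonical form it is 4*c <= 2*n + 4 and 3*d + (11/4)*j < 2.
Before the loop (bound <=3), unroll the exhaustion recursion (WP_0 = exit-now case; WP_j = one more guarded iteration, up to j = 3):
  WP_0: (not (3*q > n - 5)) and 4*c <= 2*n + 4 and 3*d + (11/4)*j < 2
  WP_1: (3*q > n - 5 -> (3*d + q != -2 and (not (3*q > n - 5)) and 4*c <= 2*n + 4 and 3*d + (11/4)*j < 2)) and ((not (3*q > n - 5)) -> (4*c <= 2*n + 4 and 3*d + (11/4)*j < 2))
  WP_2: (3*q > n - 5 -> (3*d + q != -2 and (3*q > n - 5 -> (3*d + q != -2 and (not (3*q > n - 5)) and 4*c <= 2*n + 4 and 3*d + (11/4)*j < 2)) and ((not (3*q > n - 5)) -> (4*c <= 2*n + 4 and 3*d + (11/4)*j < 2)))) and ((not (3*q > n - 5)) -> (4*c <= 2*n + 4 and 3*d + (11/4)*j < 2))
  WP_3: (3*q > n - 5 -> (3*d + q != -2 and (3*q > n - 5 -> (3*d + q != -2 and (3*q > n - 5 -> (3*d + q != -2 and (not (3*q > n - 5)) and 4*c <= 2*n + 4 and 3*d + (11/4)*j < 2)) and ((not (3*q > n - 5)) -> (4*c <= 2*n + 4 and 3*d + (11/4)*j < 2)))) and ((not (3*q > n - 5)) -> (4*c <= 2*n + 4 and 3*d + (11/4)*j < 2)))) and ((not (3*q > n - 5)) -> (4*c <= 2*n + 4 and 3*d + (11/4)*j < 2))
So before the loop: (3*q > n - 5 -> (3*d + q != -2 and (3*q > n - 5 -> (3*d + q != -2 and (3*q > n - 5 -> (3*d + q != -2 and (not (3*q > n - 5)) and 4*c <= 2*n + 4 and 3*d + (11/4)*j < 2)) and ((not (3*q > n - 5)) -> (4*c <= 2*n + 4 and 3*d + (11/4)*j < 2)))) and ((not (3*q > n - 5)) -> (4*c <= 2*n + 4 and 3*d + (11/4)*j < 2)))) and ((not (3*q > n - 5)) -> (4*c <= 2*n + 4 and 3*d + (11/4)*j < 2))
Before skip: (3*q > n - 5 -> (3*d + q != -2 and (3*q > n - 5 -> (3*d + q != -2 and (3*q > n - 5 -> (3*d + q != -2 and (not (3*q > n - 5)) and 4*c <= 2*n + 4 and 3*d + (11/4)*j < 2)) and ((not (3*q > n - 5)) -> (4*c <= 2*n + 4 and 3*d + (11/4)*j < 2)))) and ((not (3*q > n - 5)) -> (4*c <= 2*n + 4 and 3*d + (11/4)*j < 2)))) and ((not (3*q > n - 5)) -> (4*c <= 2*n + 4 and 3*d + (11/4)*j < 2))
Before d := 3*c: (3*q > n - 5 -> (9*c + q != -2 and (3*q > n - 5 -> (9*c + q != -2 and (3*q > n - 5 -> (9*c + q != -2 and (not (3*q > n - 5)) and 4*c <= 2*n + 4 and 9*c + (11/4)*j < 2)) and ((not (3*q > n - 5)) -> (4*c <= 2*n + 4 and 9*c + (11/4)*j < 2)))) and ((not (3*q > n - 5)) -> (4*c <= 2*n + 4 and 9*c + (11/4)*j < 2)))) and ((not (3*q > n - 5)) -> (4*c <= 2*n + 4 and 9*c + (11/4)*j < 2))
The weakest precondition is (3*q > n - 5 -> (9*c + q != -2 and (3*q > n - 5 -> (9*c + q != -2 and (3*q > n - 5 -> (9*c + q != -2 and (not (3*q > n - 5)) and 4*c <= 2*n + 4 and 9*c + (11/4)*j < 2)) and ((not (3*q > n - 5)) -> (4*c <= 2*n + 4 and 9*c + (11/4)*j < 2)))) and ((not (3*q > n - 5)) -> (4*c <= 2*n + 4 and 9*c + (11/4)*j < 2)))) and ((not (3*q > n - 5)) -> (4*c <= 2*n + 4 and 9*c + (11/4)*j < 2)).
Check whether (3*q > n - 5 -> (9*c + q != -2 and (3*q > n - 5 -> (9*c + q != -2 and (3*q > n - 5 -> (9*c + q != -2 and (not (3*q > n - 5)) and 4*c <= 2*n + 4 and 9*c < 15/2)) and ((not (3*q > n - 5)) -> (4*c <= 2*n + 4 and 9*c < 15/2)))) and ((not (3*q > n - 5)) -> (4*c <= 2*n + 4 and 9*c < 15/2)))) and ((not (3*q > n - 5)) -> (4*c <= 2*n + 4 and 9*c < 15/2)) and j = 3 implies it.
Countermodel: at the initial state c = 0, j = 3, n = -1, q = -2, the precondition holds but the weakest precondition fails.
Answer: invalid


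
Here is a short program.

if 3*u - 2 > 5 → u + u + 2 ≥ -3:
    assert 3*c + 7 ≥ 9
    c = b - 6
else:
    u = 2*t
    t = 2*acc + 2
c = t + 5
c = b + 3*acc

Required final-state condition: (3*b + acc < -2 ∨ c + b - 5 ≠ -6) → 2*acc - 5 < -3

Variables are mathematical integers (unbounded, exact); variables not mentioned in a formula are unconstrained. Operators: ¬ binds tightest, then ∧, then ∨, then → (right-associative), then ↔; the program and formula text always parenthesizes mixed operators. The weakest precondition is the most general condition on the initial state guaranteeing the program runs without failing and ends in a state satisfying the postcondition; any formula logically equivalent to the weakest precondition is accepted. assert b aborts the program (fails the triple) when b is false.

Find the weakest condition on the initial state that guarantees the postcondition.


Working backward. After the program, the postcondition (3*b + acc < -2 ∨ c + b - 5 ≠ -6) → 2*acc - 5 < -3 must hold; in canonical form it is (acc + 3*b < -2 ∨ b + c ≠ -1) → 2*acc < 2.
Before c := b + 3*acc: (acc + 3*b < -2 ∨ 3*acc + 2*b ≠ -1) → 2*acc < 2
Before c := t + 5: (acc + 3*b < -2 ∨ 3*acc + 2*b ≠ -1) → 2*acc < 2
Then branch requires 3*c ≥ 2 ∧ ((acc + 3*b < -2 ∨ 3*acc + 2*b ≠ -1) → 2*acc < 2); else branch requires (acc + 3*b < -2 ∨ 3*acc + 2*b ≠ -1) → 2*acc < 2.
Before the if: ((3*u > 7 → 2*u ≥ -5) → (3*c ≥ 2 ∧ ((acc + 3*b < -2 ∨ 3*acc + 2*b ≠ -1) → 2*acc < 2))) ∧ ((¬(3*u > 7 → 2*u ≥ -5)) → ((acc + 3*b < -2 ∨ 3*acc + 2*b ≠ -1) → 2*acc < 2))
Answer: WP = ((3*u > 7 → 2*u ≥ -5) → (3*c ≥ 2 ∧ ((acc + 3*b < -2 ∨ 3*acc + 2*b ≠ -1) → 2*acc < 2))) ∧ ((¬(3*u > 7 → 2*u ≥ -5)) → ((acc + 3*b < -2 ∨ 3*acc + 2*b ≠ -1) → 2*acc < 2))


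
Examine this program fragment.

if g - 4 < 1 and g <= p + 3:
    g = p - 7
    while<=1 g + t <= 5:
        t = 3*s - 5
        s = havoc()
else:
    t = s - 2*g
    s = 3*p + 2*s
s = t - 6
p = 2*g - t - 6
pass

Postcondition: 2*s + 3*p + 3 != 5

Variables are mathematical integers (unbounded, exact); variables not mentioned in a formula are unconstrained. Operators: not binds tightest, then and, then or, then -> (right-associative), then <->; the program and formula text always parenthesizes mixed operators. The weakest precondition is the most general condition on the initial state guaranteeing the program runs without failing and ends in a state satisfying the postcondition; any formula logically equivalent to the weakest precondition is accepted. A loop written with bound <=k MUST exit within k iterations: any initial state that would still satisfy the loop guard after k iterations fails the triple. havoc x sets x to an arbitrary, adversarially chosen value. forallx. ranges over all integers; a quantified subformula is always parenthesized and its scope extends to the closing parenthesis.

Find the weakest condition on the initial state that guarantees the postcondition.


Working backward. After the program, the postcondition 2*s + 3*p + 3 != 5 must hold; in canonical form it is 3*p + 2*s != 2.
Before skip: 3*p + 2*s != 2
Before p := 2*g - t - 6: 6*g + 2*s != 3*t + 20
Before s := t - 6: 6*g != t + 32
Then branch requires (p + t <= 12 -> ((not (p + 3*s <= 17)) and 6*p != 3*s + 69)) and ((not (p + t <= 12)) -> 6*p != t + 74); else branch requires 8*g != s + 32.
Before the if: ((g < 5 and g <= p + 3) -> ((p + t <= 12 -> ((not (p + 3*s <= 17)) and 6*p != 3*s + 69)) and ((not (p + t <= 12)) -> 6*p != t + 74))) and ((not (g < 5 and g <= p + 3)) -> 8*g != s + 32)
Answer: WP = ((g < 5 and g <= p + 3) -> ((p + t <= 12 -> ((not (p + 3*s <= 17)) and 6*p != 3*s + 69)) and ((not (p + t <= 12)) -> 6*p != t + 74))) and ((not (g < 5 and g <= p + 3)) -> 8*g != s + 32)


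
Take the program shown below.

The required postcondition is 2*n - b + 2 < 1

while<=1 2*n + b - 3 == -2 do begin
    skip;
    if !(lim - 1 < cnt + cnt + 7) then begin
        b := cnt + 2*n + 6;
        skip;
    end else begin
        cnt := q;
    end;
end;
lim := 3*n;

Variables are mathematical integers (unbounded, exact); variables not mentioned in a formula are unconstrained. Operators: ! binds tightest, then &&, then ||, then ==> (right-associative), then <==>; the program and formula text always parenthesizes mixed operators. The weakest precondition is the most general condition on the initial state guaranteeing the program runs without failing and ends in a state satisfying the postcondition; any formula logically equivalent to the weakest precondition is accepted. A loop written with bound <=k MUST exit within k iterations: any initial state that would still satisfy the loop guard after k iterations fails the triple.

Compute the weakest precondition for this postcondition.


Working backward. After the program, the postcondition 2*n - b + 2 < 1 must hold; in canonical form it is 2*n < b - 1.
Before lim := 3*n: 2*n < b - 1
Before the loop (bound <=1), unroll the exhaustion recursion (WP_0 = exit-now case; WP_j = one more guarded iteration, up to j = 1):
  WP_0: (!(b + 2*n == 1)) && 2*n < b - 1
  WP_1: (b + 2*n == 1 ==> (((!(lim < 2*cnt + 8)) ==> ((!(cnt + 4*n == -5)) && cnt > -5)) && (lim < 2*cnt + 8 ==> ((!(b + 2*n == 1)) && 2*n < b - 1)))) && ((!(b + 2*n == 1)) ==> 2*n < b - 1)
So before the loop: (b + 2*n == 1 ==> (((!(lim < 2*cnt + 8)) ==> ((!(cnt + 4*n == -5)) && cnt > -5)) && (lim < 2*cnt + 8 ==> ((!(b + 2*n == 1)) && 2*n < b - 1)))) && ((!(b + 2*n == 1)) ==> 2*n < b - 1)
Answer: WP = (b + 2*n == 1 ==> (((!(lim < 2*cnt + 8)) ==> ((!(cnt + 4*n == -5)) && cnt > -5)) && (lim < 2*cnt + 8 ==> ((!(b + 2*n == 1)) && 2*n < b - 1)))) && ((!(b + 2*n == 1)) ==> 2*n < b - 1)


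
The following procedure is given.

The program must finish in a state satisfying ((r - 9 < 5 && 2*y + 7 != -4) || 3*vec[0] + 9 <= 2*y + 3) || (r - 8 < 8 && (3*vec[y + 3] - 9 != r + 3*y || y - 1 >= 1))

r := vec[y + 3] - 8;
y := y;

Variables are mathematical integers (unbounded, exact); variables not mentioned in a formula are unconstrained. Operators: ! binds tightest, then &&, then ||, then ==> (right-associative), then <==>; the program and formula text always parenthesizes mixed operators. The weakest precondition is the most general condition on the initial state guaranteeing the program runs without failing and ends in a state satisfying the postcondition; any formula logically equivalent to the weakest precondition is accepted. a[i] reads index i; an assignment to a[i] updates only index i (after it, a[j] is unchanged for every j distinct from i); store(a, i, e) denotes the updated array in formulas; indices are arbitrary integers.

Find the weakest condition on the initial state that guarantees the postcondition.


Working backward. After the program, the postcondition ((r - 9 < 5 && 2*y + 7 != -4) || 3*vec[0] + 9 <= 2*y + 3) || (r - 8 < 8 && (3*vec[y + 3] - 9 != r + 3*y || y - 1 >= 1)) must hold; in canonical form it is (r < 14 && 2*y != -11) || 3*vec[0] <= 2*y - 6 || (r < 16 && (3*vec[y + 3] != r + 3*y + 9 || y >= 2)).
Before y := y: (r < 14 && 2*y != -11) || 3*vec[0] <= 2*y - 6 || (r < 16 && (3*vec[y + 3] != r + 3*y + 9 || y >= 2))
Before r := vec[y + 3] - 8: (vec[y + 3] < 22 && 2*y != -11) || 3*vec[0] <= 2*y - 6 || (vec[y + 3] < 24 && (2*vec[y + 3] != 3*y + 1 || y >= 2))
Answer: WP = (vec[y + 3] < 22 && 2*y != -11) || 3*vec[0] <= 2*y - 6 || (vec[y + 3] < 24 && (2*vec[y + 3] != 3*y + 1 || y >= 2))


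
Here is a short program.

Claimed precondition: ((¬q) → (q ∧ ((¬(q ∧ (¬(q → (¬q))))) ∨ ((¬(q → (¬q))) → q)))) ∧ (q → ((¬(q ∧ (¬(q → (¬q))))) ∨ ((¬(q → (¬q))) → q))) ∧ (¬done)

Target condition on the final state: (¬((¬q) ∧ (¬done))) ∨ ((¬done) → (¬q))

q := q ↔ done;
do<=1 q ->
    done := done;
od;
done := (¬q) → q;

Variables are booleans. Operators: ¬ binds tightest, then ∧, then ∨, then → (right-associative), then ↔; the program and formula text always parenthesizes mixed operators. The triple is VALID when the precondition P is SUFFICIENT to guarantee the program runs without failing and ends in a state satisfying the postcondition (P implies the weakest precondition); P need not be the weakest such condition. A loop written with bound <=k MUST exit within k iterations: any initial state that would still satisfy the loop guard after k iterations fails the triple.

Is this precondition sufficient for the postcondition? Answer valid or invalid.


Working backward. After the program, (¬((¬q) ∧ (¬done))) ∨ ((¬done) → (¬q)) must hold.
Before done := (¬q) → q: (¬((¬q) ∧ (¬((¬q) → q)))) ∨ ((¬((¬q) → q)) → (¬q))
Before the loop (bound <=1), unroll the exhaustion recursion (WP_0 = exit-now case; WP_j = one more guarded iteration, up to j = 1):
  WP_0: (¬q) ∧ ((¬((¬q) ∧ (¬((¬q) → q)))) ∨ ((¬((¬q) → q)) → (¬q)))
  WP_1: (q → ((¬q) ∧ ((¬((¬q) ∧ (¬((¬q) → q)))) ∨ ((¬((¬q) → q)) → (¬q))))) ∧ ((¬q) → ((¬((¬q) ∧ (¬((¬q) → q)))) ∨ ((¬((¬q) → q)) → (¬q))))
So before the loop: (q → ((¬q) ∧ ((¬((¬q) ∧ (¬((¬q) → q)))) ∨ ((¬((¬q) → q)) → (¬q))))) ∧ ((¬q) → ((¬((¬q) ∧ (¬((¬q) → q)))) ∨ ((¬((¬q) → q)) → (¬q))))
Before q := q ↔ done: ((q ↔ done) → ((¬(q ↔ done)) ∧ ((¬((¬(q ↔ done)) ∧ (¬((¬(q ↔ done)) → (q ↔ done))))) ∨ ((¬((¬(q ↔ done)) → (q ↔ done))) → (¬(q ↔ done)))))) ∧ ((¬(q ↔ done)) → ((¬((¬(q ↔ done)) ∧ (¬((¬(q ↔ done)) → (q ↔ done))))) ∨ ((¬((¬(q ↔ done)) → (q ↔ done))) → (¬(q ↔ done)))))
The weakest precondition is ((q ↔ done) → ((¬(q ↔ done)) ∧ ((¬((¬(q ↔ done)) ∧ (¬((¬(q ↔ done)) → (q ↔ done))))) ∨ ((¬((¬(q ↔ done)) → (q ↔ done))) → (¬(q ↔ done)))))) ∧ ((¬(q ↔ done)) → ((¬((¬(q ↔ done)) ∧ (¬((¬(q ↔ done)) → (q ↔ done))))) ∨ ((¬((¬(q ↔ done)) → (q ↔ done))) → (¬(q ↔ done))))).
Check whether ((¬q) → (q ∧ ((¬(q ∧ (¬(q → (¬q))))) ∨ ((¬(q → (¬q))) → q)))) ∧ (q → ((¬(q ∧ (¬(q → (¬q))))) ∨ ((¬(q → (¬q))) → q))) ∧ (¬done) implies it.
Every state satisfying the precondition satisfies the weakest precondition: the implication holds.
Answer: valid


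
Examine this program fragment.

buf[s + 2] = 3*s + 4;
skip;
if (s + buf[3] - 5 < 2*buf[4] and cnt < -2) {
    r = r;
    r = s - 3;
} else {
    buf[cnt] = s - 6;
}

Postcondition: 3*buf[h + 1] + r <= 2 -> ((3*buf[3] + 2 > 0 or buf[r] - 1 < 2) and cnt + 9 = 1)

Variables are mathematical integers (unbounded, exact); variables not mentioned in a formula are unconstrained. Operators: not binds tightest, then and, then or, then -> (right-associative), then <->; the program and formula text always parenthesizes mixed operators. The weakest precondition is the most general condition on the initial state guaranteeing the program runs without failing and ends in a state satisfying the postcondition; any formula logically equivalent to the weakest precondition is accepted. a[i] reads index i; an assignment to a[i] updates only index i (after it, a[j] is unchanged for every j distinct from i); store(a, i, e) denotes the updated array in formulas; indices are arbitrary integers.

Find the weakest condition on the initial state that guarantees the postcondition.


Working backward. After the program, the postcondition 3*buf[h + 1] + r <= 2 -> ((3*buf[3] + 2 > 0 or buf[r] - 1 < 2) and cnt + 9 = 1) must hold; in canonical form it is 3*buf[h + 1] + r <= 2 -> ((3*buf[3] > -2 or buf[r] < 3) and cnt = -8).
Then branch requires 3*buf[h + 1] + s <= 5 -> ((3*buf[3] > -2 or buf[s - 3] < 3) and cnt = -8); else branch requires 3*store(buf, cnt, s - 6)[h + 1] + r <= 2 -> ((3*store(buf, cnt, s - 6)[3] > -2 or store(buf, cnt, s - 6)[r] < 3) and cnt = -8).
Before the if: ((buf[3] + s < 2*buf[4] + 5 and cnt < -2) -> (3*buf[h + 1] + s <= 5 -> ((3*buf[3] > -2 or buf[s - 3] < 3) and cnt = -8))) and ((not (buf[3] + s < 2*buf[4] + 5 and cnt < -2)) -> (3*store(buf, cnt, s - 6)[h + 1] + r <= 2 -> ((3*store(buf, cnt, s - 6)[3] > -2 or store(buf, cnt, s - 6)[r] < 3) and cnt = -8)))
Before skip: ((buf[3] + s < 2*buf[4] + 5 and cnt < -2) -> (3*buf[h + 1] + s <= 5 -> ((3*buf[3] > -2 or buf[s - 3] < 3) and cnt = -8))) and ((not (buf[3] + s < 2*buf[4] + 5 and cnt < -2)) -> (3*store(buf, cnt, s - 6)[h + 1] + r <= 2 -> ((3*store(buf, cnt, s - 6)[3] > -2 or store(buf, cnt, s - 6)[r] < 3) and cnt = -8)))
Before buf[s + 2] := 3*s + 4: ((store(buf, s + 2, 3*s + 4)[3] + s < 2*store(buf, s + 2, 3*s + 4)[4] + 5 and cnt < -2) -> (3*store(buf, s + 2, 3*s + 4)[h + 1] + s <= 5 -> ((3*store(buf, s + 2, 3*s + 4)[3] > -2 or store(buf, s + 2, 3*s + 4)[s - 3] < 3) and cnt = -8))) and ((not (store(buf, s + 2, 3*s + 4)[3] + s < 2*store(buf, s + 2, 3*s + 4)[4] + 5 and cnt < -2)) -> (3*store(store(buf, s + 2, 3*s + 4), cnt, s - 6)[h + 1] + r <= 2 -> ((3*store(store(buf, s + 2, 3*s + 4), cnt, s - 6)[3] > -2 or store(store(buf, s + 2, 3*s + 4), cnt, s - 6)[r] < 3) and cnt = -8)))
Answer: WP = ((store(buf, s + 2, 3*s + 4)[3] + s < 2*store(buf, s + 2, 3*s + 4)[4] + 5 and cnt < -2) -> (3*store(buf, s + 2, 3*s + 4)[h + 1] + s <= 5 -> ((3*store(buf, s + 2, 3*s + 4)[3] > -2 or store(buf, s + 2, 3*s + 4)[s - 3] < 3) and cnt = -8))) and ((not (store(buf, s + 2, 3*s + 4)[3] + s < 2*store(buf, s + 2, 3*s + 4)[4] + 5 and cnt < -2)) -> (3*store(store(buf, s + 2, 3*s + 4), cnt, s - 6)[h + 1] + r <= 2 -> ((3*store(store(buf, s + 2, 3*s + 4), cnt, s - 6)[3] > -2 or store(store(buf, s + 2, 3*s + 4), cnt, s - 6)[r] < 3) and cnt = -8)))


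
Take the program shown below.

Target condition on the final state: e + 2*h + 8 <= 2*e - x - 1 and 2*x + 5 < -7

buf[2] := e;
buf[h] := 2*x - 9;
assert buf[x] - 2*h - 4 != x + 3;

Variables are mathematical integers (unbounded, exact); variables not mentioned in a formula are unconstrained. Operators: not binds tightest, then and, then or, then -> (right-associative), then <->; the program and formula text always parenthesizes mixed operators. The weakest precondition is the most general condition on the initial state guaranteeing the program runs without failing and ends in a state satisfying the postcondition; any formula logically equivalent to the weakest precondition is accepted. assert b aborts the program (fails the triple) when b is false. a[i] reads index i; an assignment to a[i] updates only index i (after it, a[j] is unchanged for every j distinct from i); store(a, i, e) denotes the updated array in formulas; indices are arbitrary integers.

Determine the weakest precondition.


Working backward. After the program, the postcondition e + 2*h + 8 <= 2*e - x - 1 and 2*x + 5 < -7 must hold; in canonical form it is 2*h + x <= e - 9 and 2*x < -12.
Before assert buf[x] - 2*h - 4 != x + 3: buf[x] != 2*h + x + 7 and 2*h + x <= e - 9 and 2*x < -12
Before buf[h] := 2*x - 9: store(buf, h, 2*x - 9)[x] != 2*h + x + 7 and 2*h + x <= e - 9 and 2*x < -12
Before buf[2] := e: store(store(buf, 2, e), h, 2*x - 9)[x] != 2*h + x + 7 and 2*h + x <= e - 9 and 2*x < -12
Answer: WP = store(store(buf, 2, e), h, 2*x - 9)[x] != 2*h + x + 7 and 2*h + x <= e - 9 and 2*x < -12


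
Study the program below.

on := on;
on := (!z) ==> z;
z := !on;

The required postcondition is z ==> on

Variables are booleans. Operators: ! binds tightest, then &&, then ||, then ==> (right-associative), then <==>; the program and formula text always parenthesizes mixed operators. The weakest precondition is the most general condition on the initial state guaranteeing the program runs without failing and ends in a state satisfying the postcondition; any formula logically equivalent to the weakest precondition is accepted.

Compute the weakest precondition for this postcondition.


Working backward. After the program, z ==> on must hold.
Before z := !on: (!on) ==> on
Before on := (!z) ==> z: (!((!z) ==> z)) ==> ((!z) ==> z)
Before on := on: (!((!z) ==> z)) ==> ((!z) ==> z)
Answer: WP = (!((!z) ==> z)) ==> ((!z) ==> z)


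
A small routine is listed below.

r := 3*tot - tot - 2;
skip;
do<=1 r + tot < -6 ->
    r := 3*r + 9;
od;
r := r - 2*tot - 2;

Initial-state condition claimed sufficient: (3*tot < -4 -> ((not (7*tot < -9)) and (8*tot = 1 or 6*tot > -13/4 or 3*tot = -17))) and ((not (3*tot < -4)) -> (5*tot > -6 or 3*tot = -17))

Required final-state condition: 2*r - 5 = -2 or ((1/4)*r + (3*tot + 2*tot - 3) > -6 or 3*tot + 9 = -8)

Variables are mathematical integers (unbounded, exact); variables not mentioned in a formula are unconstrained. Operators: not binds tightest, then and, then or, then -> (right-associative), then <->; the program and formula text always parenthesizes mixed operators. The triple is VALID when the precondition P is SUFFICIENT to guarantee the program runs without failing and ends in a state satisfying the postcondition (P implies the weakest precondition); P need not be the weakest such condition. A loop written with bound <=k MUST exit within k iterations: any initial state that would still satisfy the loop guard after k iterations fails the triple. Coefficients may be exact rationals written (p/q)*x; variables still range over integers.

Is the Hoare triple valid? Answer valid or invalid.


Working backward. After the program, the postcondition 2*r - 5 = -2 or ((1/4)*r + (3*tot + 2*tot - 3) > -6 or 3*tot + 9 = -8) must hold; in canonical form it is 2*r = 3 or (1/4)*r + 5*tot > -3 or 3*tot = -17.
Before r := r - 2*tot - 2: 2*r = 4*tot + 7 or (1/4)*r + (9/2)*tot > -5/2 or 3*tot = -17
Before the loop (bound <=1), unroll the exhaustion recursion (WP_0 = exit-now case; WP_j = one more guarded iteration, up to j = 1):
  WP_0: (not (r + tot < -6)) and (2*r = 4*tot + 7 or (1/4)*r + (9/2)*tot > -5/2 or 3*tot = -17)
  WP_1: (r + tot < -6 -> ((not (3*r + tot < -15)) and (6*r = 4*tot - 11 or (3/4)*r + (9/2)*tot > -19/4 or 3*tot = -17))) and ((not (r + tot < -6)) -> (2*r = 4*tot + 7 or (1/4)*r + (9/2)*tot > -5/2 or 3*tot = -17))
So before the loop: (r + tot < -6 -> ((not (3*r + tot < -15)) and (6*r = 4*tot - 11 or (3/4)*r + (9/2)*tot > -19/4 or 3*tot = -17))) and ((not (r + tot < -6)) -> (2*r = 4*tot + 7 or (1/4)*r + (9/2)*tot > -5/2 or 3*tot = -17))
Before skip: (r + tot < -6 -> ((not (3*r + tot < -15)) and (6*r = 4*tot - 11 or (3/4)*r + (9/2)*tot > -19/4 or 3*tot = -17))) and ((not (r + tot < -6)) -> (2*r = 4*tot + 7 or (1/4)*r + (9/2)*tot > -5/2 or 3*tot = -17))
Before r := 3*tot - tot - 2: (3*tot < -4 -> ((not (7*tot < -9)) and (8*tot = 1 or 6*tot > -13/4 or 3*tot = -17))) and ((not (3*tot < -4)) -> (5*tot > -2 or 3*tot = -17))
The weakest precondition is (3*tot < -4 -> ((not (7*tot < -9)) and (8*tot = 1 or 6*tot > -13/4 or 3*tot = -17))) and ((not (3*tot < -4)) -> (5*tot > -2 or 3*tot = -17)).
Check whether (3*tot < -4 -> ((not (7*tot < -9)) and (8*tot = 1 or 6*tot > -13/4 or 3*tot = -17))) and ((not (3*tot < -4)) -> (5*tot > -6 or 3*tot = -17)) implies it.
Countermodel: at the initial state tot = -1, the precondition holds but the weakest precondition fails.
Answer: invalid


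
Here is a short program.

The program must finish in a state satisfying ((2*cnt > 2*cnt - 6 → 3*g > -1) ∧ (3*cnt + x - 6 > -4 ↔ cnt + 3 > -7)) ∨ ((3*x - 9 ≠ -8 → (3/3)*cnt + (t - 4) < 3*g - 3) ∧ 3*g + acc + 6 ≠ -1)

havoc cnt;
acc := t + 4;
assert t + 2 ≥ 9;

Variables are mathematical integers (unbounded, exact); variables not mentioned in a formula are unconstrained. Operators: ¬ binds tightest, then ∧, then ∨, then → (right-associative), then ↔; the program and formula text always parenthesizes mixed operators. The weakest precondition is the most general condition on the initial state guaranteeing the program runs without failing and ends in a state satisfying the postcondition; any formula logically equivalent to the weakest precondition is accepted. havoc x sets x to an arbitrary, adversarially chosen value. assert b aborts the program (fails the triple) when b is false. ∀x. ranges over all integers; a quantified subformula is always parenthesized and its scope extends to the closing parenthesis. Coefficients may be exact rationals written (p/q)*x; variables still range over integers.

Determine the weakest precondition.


Working backward. After the program, the postcondition ((2*cnt > 2*cnt - 6 → 3*g > -1) ∧ (3*cnt + x - 6 > -4 ↔ cnt + 3 > -7)) ∨ ((3*x - 9 ≠ -8 → (3/3)*cnt + (t - 4) < 3*g - 3) ∧ 3*g + acc + 6 ≠ -1) must hold; in canonical form it is (3*g > -1 ∧ (3*cnt + x > 2 ↔ cnt > -10)) ∨ ((3*x ≠ 1 → cnt + t < 3*g + 1) ∧ acc + 3*g ≠ -7).
Before assert t + 2 ≥ 9: t ≥ 7 ∧ ((3*g > -1 ∧ (3*cnt + x > 2 ↔ cnt > -10)) ∨ ((3*x ≠ 1 → cnt + t < 3*g + 1) ∧ acc + 3*g ≠ -7))
Before acc := t + 4: t ≥ 7 ∧ ((3*g > -1 ∧ (3*cnt + x > 2 ↔ cnt > -10)) ∨ ((3*x ≠ 1 → cnt + t < 3*g + 1) ∧ 3*g + t ≠ -11))
Before havoc cnt: ∀cnt_1. (t ≥ 7 ∧ ((3*g > -1 ∧ (3*cnt_1 + x > 2 ↔ cnt_1 > -10)) ∨ ((3*x ≠ 1 → cnt_1 + t < 3*g + 1) ∧ 3*g + t ≠ -11)))
Answer: WP = ∀cnt_1. (t ≥ 7 ∧ ((3*g > -1 ∧ (3*cnt_1 + x > 2 ↔ cnt_1 > -10)) ∨ ((3*x ≠ 1 → cnt_1 + t < 3*g + 1) ∧ 3*g + t ≠ -11)))


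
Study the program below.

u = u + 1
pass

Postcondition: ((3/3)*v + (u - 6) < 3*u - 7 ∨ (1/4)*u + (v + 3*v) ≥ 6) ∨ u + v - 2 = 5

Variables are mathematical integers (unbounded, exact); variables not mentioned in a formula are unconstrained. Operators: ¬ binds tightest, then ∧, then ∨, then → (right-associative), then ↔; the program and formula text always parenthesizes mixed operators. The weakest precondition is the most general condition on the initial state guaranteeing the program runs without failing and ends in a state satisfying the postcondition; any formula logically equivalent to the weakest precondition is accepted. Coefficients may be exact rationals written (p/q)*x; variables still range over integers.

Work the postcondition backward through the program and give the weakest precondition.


Working backward. After the program, the postcondition ((3/3)*v + (u - 6) < 3*u - 7 ∨ (1/4)*u + (v + 3*v) ≥ 6) ∨ u + v - 2 = 5 must hold; in canonical form it is v < 2*u - 1 ∨ (1/4)*u + 4*v ≥ 6 ∨ u + v = 7.
Before skip: v < 2*u - 1 ∨ (1/4)*u + 4*v ≥ 6 ∨ u + v = 7
Before u := u + 1: v < 2*u + 1 ∨ (1/4)*u + 4*v ≥ 23/4 ∨ u + v = 6
Answer: WP = v < 2*u + 1 ∨ (1/4)*u + 4*v ≥ 23/4 ∨ u + v = 6


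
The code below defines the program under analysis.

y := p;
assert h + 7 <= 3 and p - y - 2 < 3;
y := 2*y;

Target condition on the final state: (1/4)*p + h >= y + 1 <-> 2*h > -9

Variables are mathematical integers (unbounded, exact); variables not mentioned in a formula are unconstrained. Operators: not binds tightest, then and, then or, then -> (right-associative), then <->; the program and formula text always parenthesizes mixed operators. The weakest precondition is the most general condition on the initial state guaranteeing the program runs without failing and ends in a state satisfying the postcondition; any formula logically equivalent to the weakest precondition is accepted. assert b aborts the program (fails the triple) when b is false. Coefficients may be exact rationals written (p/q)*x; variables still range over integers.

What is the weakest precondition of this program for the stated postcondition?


Working backward. After the program, the postcondition (1/4)*p + h >= y + 1 <-> 2*h > -9 must hold; in canonical form it is h + (1/4)*p >= y + 1 <-> 2*h > -9.
Before y := 2*y: h + (1/4)*p >= 2*y + 1 <-> 2*h > -9
Before assert h + 7 <= 3 and p - y - 2 < 3: h <= -4 and p < y + 5 and (h + (1/4)*p >= 2*y + 1 <-> 2*h > -9)
Before y := p: h <= -4 and (h >= (7/4)*p + 1 <-> 2*h > -9)
Answer: WP = h <= -4 and (h >= (7/4)*p + 1 <-> 2*h > -9)


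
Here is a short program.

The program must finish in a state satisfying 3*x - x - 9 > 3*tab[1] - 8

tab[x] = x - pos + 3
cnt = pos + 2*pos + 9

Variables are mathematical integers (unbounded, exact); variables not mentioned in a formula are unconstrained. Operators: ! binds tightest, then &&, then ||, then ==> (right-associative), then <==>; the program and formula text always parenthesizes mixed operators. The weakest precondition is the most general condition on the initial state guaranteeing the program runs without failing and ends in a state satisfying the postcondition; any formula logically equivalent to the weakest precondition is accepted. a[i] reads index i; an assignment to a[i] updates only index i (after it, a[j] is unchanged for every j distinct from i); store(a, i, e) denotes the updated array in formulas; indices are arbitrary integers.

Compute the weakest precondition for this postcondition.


Working backward. After the program, the postcondition 3*x - x - 9 > 3*tab[1] - 8 must hold; in canonical form it is 2*x > 3*tab[1] + 1.
Before cnt := pos + 2*pos + 9: 2*x > 3*tab[1] + 1
Before tab[x] := x - pos + 3: 2*x > 3*store(tab, x, -pos + x + 3)[1] + 1
Answer: WP = 2*x > 3*store(tab, x, -pos + x + 3)[1] + 1


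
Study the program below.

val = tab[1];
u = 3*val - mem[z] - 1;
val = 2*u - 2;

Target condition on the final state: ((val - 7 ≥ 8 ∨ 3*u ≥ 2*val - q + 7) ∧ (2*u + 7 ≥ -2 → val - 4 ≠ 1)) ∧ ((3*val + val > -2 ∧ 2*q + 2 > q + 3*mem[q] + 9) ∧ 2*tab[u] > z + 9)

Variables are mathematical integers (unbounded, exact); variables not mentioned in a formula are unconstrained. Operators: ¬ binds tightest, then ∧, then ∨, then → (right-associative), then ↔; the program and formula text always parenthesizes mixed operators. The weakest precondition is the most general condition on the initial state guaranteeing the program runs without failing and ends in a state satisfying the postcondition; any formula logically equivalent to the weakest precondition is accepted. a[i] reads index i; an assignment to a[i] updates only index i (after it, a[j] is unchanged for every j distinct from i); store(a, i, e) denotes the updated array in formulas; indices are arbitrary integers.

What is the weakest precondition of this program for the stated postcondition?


Working backward. After the program, the postcondition ((val - 7 ≥ 8 ∨ 3*u ≥ 2*val - q + 7) ∧ (2*u + 7 ≥ -2 → val - 4 ≠ 1)) ∧ ((3*val + val > -2 ∧ 2*q + 2 > q + 3*mem[q] + 9) ∧ 2*tab[u] > z + 9) must hold; in canonical form it is (val ≥ 15 ∨ q + 3*u ≥ 2*val + 7) ∧ (2*u ≥ -9 → val ≠ 5) ∧ 4*val > -2 ∧ q > 3*mem[q] + 7 ∧ 2*tab[u] > z + 9.
Before val := 2*u - 2: (2*u ≥ 17 ∨ q ≥ u + 3) ∧ (2*u ≥ -9 → 2*u ≠ 7) ∧ 8*u > 6 ∧ q > 3*mem[q] + 7 ∧ 2*tab[u] > z + 9
Before u := 3*val - mem[z] - 1: (6*val ≥ 2*mem[z] + 19 ∨ mem[z] + q ≥ 3*val + 2) ∧ (6*val ≥ 2*mem[z] - 7 → 6*val ≠ 2*mem[z] + 9) ∧ 24*val > 8*mem[z] + 14 ∧ q > 3*mem[q] + 7 ∧ 2*tab[-mem[z] + 3*val - 1] > z + 9
Before val := tab[1]: (6*tab[1] ≥ 2*mem[z] + 19 ∨ mem[z] + q ≥ 3*tab[1] + 2) ∧ (6*tab[1] ≥ 2*mem[z] - 7 → 6*tab[1] ≠ 2*mem[z] + 9) ∧ 24*tab[1] > 8*mem[z] + 14 ∧ q > 3*mem[q] + 7 ∧ 2*tab[-mem[z] + 3*tab[1] - 1] > z + 9
Answer: WP = (6*tab[1] ≥ 2*mem[z] + 19 ∨ mem[z] + q ≥ 3*tab[1] + 2) ∧ (6*tab[1] ≥ 2*mem[z] - 7 → 6*tab[1] ≠ 2*mem[z] + 9) ∧ 24*tab[1] > 8*mem[z] + 14 ∧ q > 3*mem[q] + 7 ∧ 2*tab[-mem[z] + 3*tab[1] - 1] > z + 9


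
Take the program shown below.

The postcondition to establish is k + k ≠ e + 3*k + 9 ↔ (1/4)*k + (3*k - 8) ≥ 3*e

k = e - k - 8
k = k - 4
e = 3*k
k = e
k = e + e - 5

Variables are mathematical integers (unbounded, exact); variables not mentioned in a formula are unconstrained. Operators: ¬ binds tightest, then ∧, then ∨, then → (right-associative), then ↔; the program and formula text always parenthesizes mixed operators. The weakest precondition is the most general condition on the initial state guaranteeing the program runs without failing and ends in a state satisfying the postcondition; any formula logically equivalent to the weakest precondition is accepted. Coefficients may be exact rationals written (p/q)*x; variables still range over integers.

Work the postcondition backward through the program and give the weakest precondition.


Working backward. After the program, the postcondition k + k ≠ e + 3*k + 9 ↔ (1/4)*k + (3*k - 8) ≥ 3*e must hold; in canonical form it is e + k ≠ -9 ↔ (13/4)*k ≥ 3*e + 8.
Before k := e + e - 5: 3*e ≠ -4 ↔ (7/2)*e ≥ 97/4
Before k := e: 3*e ≠ -4 ↔ (7/2)*e ≥ 97/4
Before e := 3*k: 9*k ≠ -4 ↔ (21/2)*k ≥ 97/4
Before k := k - 4: 9*k ≠ 32 ↔ (21/2)*k ≥ 265/4
Before k := e - k - 8: 9*e ≠ 9*k + 104 ↔ (21/2)*e ≥ (21/2)*k + 601/4
Answer: WP = 9*e ≠ 9*k + 104 ↔ (21/2)*e ≥ (21/2)*k + 601/4


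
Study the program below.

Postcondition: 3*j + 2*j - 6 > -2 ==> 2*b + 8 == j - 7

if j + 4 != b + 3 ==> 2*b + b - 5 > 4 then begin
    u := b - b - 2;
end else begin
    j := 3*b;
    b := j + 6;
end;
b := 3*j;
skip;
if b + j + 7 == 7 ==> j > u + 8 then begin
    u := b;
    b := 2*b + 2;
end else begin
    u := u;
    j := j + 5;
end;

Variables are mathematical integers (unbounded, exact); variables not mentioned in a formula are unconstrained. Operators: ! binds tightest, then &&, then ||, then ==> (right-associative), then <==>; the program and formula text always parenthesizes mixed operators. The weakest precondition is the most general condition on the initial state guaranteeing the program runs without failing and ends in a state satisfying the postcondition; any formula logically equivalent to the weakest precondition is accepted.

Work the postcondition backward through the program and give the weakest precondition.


Working backward. After the program, the postcondition 3*j + 2*j - 6 > -2 ==> 2*b + 8 == j - 7 must hold; in canonical form it is 5*j > 4 ==> 2*b == j - 15.
Then branch requires 5*j > 4 ==> 4*b == j - 19; else branch requires 5*j > -21 ==> 2*b == j - 10.
Before the if: ((b + j == 0 ==> j > u + 8) ==> (5*j > 4 ==> 4*b == j - 19)) && ((!(b + j == 0 ==> j > u + 8)) ==> (5*j > -21 ==> 2*b == j - 10))
Before skip: ((b + j == 0 ==> j > u + 8) ==> (5*j > 4 ==> 4*b == j - 19)) && ((!(b + j == 0 ==> j > u + 8)) ==> (5*j > -21 ==> 2*b == j - 10))
Before b := 3*j: ((4*j == 0 ==> j > u + 8) ==> (5*j > 4 ==> 11*j == -19)) && ((!(4*j == 0 ==> j > u + 8)) ==> (5*j > -21 ==> 5*j == -10))
Then branch requires ((4*j == 0 ==> j > 6) ==> (5*j > 4 ==> 11*j == -19)) && ((!(4*j == 0 ==> j > 6)) ==> (5*j > -21 ==> 5*j == -10)); else branch requires ((12*b == 0 ==> 3*b > u + 8) ==> (15*b > 4 ==> 33*b == -19)) && ((!(12*b == 0 ==> 3*b > u + 8)) ==> (15*b > -21 ==> 15*b == -10)).
Before the if: ((j != b - 1 ==> 3*b > 9) ==> (((4*j == 0 ==> j > 6) ==> (5*j > 4 ==> 11*j == -19)) && ((!(4*j == 0 ==> j > 6)) ==> (5*j > -21 ==> 5*j == -10)))) && ((!(j != b - 1 ==> 3*b > 9)) ==> (((12*b == 0 ==> 3*b > u + 8) ==> (15*b > 4 ==> 33*b == -19)) && ((!(12*b == 0 ==> 3*b > u + 8)) ==> (15*b > -21 ==> 15*b == -10))))
Answer: WP = ((j != b - 1 ==> 3*b > 9) ==> (((4*j == 0 ==> j > 6) ==> (5*j > 4 ==> 11*j == -19)) && ((!(4*j == 0 ==> j > 6)) ==> (5*j > -21 ==> 5*j == -10)))) && ((!(j != b - 1 ==> 3*b > 9)) ==> (((12*b == 0 ==> 3*b > u + 8) ==> (15*b > 4 ==> 33*b == -19)) && ((!(12*b == 0 ==> 3*b > u + 8)) ==> (15*b > -21 ==> 15*b == -10))))


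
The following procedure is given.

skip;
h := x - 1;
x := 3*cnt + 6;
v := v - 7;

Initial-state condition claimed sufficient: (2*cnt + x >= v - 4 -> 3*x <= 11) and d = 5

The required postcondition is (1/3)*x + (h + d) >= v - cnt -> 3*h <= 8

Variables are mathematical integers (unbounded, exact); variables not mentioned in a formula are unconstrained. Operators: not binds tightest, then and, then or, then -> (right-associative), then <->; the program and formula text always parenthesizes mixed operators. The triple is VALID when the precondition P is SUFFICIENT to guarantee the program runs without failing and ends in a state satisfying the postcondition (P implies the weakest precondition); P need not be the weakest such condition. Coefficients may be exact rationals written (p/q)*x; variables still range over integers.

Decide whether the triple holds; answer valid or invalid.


Working backward. After the program, the postcondition (1/3)*x + (h + d) >= v - cnt -> 3*h <= 8 must hold; in canonical form it is cnt + d + h + (1/3)*x >= v -> 3*h <= 8.
Before v := v - 7: cnt + d + h + (1/3)*x >= v - 7 -> 3*h <= 8
Before x := 3*cnt + 6: 2*cnt + d + h >= v - 9 -> 3*h <= 8
Before h := x - 1: 2*cnt + d + x >= v - 8 -> 3*x <= 11
Before skip: 2*cnt + d + x >= v - 8 -> 3*x <= 11
The weakest precondition is 2*cnt + d + x >= v - 8 -> 3*x <= 11.
Check whether (2*cnt + x >= v - 4 -> 3*x <= 11) and d = 5 implies it.
Countermodel: at the initial state cnt = 0, d = 5, v = 9, x = 4, the precondition holds but the weakest precondition fails.
Answer: invalid
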